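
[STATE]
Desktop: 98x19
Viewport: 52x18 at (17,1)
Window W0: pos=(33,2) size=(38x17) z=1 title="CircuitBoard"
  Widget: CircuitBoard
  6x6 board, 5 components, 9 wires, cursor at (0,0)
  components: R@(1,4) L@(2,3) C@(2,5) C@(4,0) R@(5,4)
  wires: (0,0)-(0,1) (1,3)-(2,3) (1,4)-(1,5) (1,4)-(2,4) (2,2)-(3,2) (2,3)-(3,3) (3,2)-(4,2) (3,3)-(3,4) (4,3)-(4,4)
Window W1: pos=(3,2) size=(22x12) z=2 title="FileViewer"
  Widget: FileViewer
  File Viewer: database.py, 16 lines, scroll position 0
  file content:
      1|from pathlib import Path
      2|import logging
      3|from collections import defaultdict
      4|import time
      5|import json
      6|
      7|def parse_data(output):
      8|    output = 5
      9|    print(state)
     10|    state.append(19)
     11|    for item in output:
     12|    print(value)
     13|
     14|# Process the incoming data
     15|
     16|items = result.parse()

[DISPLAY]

                                                    
━━━━━━━┓        ┏━━━━━━━━━━━━━━━━━━━━━━━━━━━━━━━━━━━
       ┃        ┃ CircuitBoard                      
───────┨        ┠───────────────────────────────────
import▲┃        ┃   0 1 2 3 4 5                     
g     █┃        ┃0  [.]─ ·                          
ons im░┃        ┃                                   
      ░┃        ┃1               ·   R ─ ·          
      ░┃        ┃                │   │              
      ░┃        ┃2           ·   L   ·   C          
a(outp░┃        ┃            │   │                  
5     ▼┃        ┃3           ·   · ─ ·              
━━━━━━━┛        ┃            │                      
                ┃4   C       ·   · ─ ·              
                ┃                                   
                ┃5                   R              
                ┃Cursor: (0,0)                      
                ┗━━━━━━━━━━━━━━━━━━━━━━━━━━━━━━━━━━━


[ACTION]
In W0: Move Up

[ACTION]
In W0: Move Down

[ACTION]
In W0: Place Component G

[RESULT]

                                                    
━━━━━━━┓        ┏━━━━━━━━━━━━━━━━━━━━━━━━━━━━━━━━━━━
       ┃        ┃ CircuitBoard                      
───────┨        ┠───────────────────────────────────
import▲┃        ┃   0 1 2 3 4 5                     
g     █┃        ┃0   · ─ ·                          
ons im░┃        ┃                                   
      ░┃        ┃1  [G]          ·   R ─ ·          
      ░┃        ┃                │   │              
      ░┃        ┃2           ·   L   ·   C          
a(outp░┃        ┃            │   │                  
5     ▼┃        ┃3           ·   · ─ ·              
━━━━━━━┛        ┃            │                      
                ┃4   C       ·   · ─ ·              
                ┃                                   
                ┃5                   R              
                ┃Cursor: (1,0)                      
                ┗━━━━━━━━━━━━━━━━━━━━━━━━━━━━━━━━━━━


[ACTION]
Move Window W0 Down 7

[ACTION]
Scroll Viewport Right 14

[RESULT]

                                                    
  ┏━━━━━━━━━━━━━━━━━━━━━━━━━━━━━━━━━━━━┓            
  ┃ CircuitBoard                       ┃            
  ┠────────────────────────────────────┨            
  ┃   0 1 2 3 4 5                      ┃            
  ┃0   · ─ ·                           ┃            
  ┃                                    ┃            
  ┃1  [G]          ·   R ─ ·           ┃            
  ┃                │   │               ┃            
  ┃2           ·   L   ·   C           ┃            
  ┃            │   │                   ┃            
  ┃3           ·   · ─ ·               ┃            
  ┃            │                       ┃            
  ┃4   C       ·   · ─ ·               ┃            
  ┃                                    ┃            
  ┃5                   R               ┃            
  ┃Cursor: (1,0)                       ┃            
  ┗━━━━━━━━━━━━━━━━━━━━━━━━━━━━━━━━━━━━┛            


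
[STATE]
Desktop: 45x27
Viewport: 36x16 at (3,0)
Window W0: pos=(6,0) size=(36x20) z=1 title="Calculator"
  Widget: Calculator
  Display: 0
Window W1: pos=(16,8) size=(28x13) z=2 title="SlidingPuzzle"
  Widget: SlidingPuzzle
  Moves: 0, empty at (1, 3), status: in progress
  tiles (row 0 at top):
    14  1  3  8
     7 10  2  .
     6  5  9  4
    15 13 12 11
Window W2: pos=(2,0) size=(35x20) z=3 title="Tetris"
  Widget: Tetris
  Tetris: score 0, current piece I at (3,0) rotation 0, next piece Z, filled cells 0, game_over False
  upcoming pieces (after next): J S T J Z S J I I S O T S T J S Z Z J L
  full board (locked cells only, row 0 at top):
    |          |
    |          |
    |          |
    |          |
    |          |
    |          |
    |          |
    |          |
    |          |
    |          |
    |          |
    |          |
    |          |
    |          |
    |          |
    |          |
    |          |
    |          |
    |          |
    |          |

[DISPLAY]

━━━━━━━━━━━━━━━━━━━━━━━━━━━━━━━━━┓━━
 Tetris                          ┃  
─────────────────────────────────┨──
          │Next:                 ┃  
          │▓▓                    ┃  
          │ ▓▓                   ┃  
          │                      ┃  
          │                      ┃  
          │                      ┃━━
          │Score:                ┃  
          │0                     ┃──
          │                      ┃┐ 
          │                      ┃│ 
          │                      ┃┤ 
          │                      ┃│ 
          │                      ┃┤ 


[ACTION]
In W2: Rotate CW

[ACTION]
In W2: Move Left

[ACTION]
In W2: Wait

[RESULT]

━━━━━━━━━━━━━━━━━━━━━━━━━━━━━━━━━┓━━
 Tetris                          ┃  
─────────────────────────────────┨──
  █       │Next:                 ┃  
          │▓▓                    ┃  
          │ ▓▓                   ┃  
          │                      ┃  
          │                      ┃  
          │                      ┃━━
          │Score:                ┃  
          │0                     ┃──
          │                      ┃┐ 
          │                      ┃│ 
          │                      ┃┤ 
          │                      ┃│ 
          │                      ┃┤ 


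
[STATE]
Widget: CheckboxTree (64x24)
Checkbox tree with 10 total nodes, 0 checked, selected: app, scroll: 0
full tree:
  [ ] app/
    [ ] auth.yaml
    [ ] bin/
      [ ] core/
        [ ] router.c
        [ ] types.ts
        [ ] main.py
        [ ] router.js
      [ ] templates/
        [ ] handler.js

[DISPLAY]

>[ ] app/                                                       
   [ ] auth.yaml                                                
   [ ] bin/                                                     
     [ ] core/                                                  
       [ ] router.c                                             
       [ ] types.ts                                             
       [ ] main.py                                              
       [ ] router.js                                            
     [ ] templates/                                             
       [ ] handler.js                                           
                                                                
                                                                
                                                                
                                                                
                                                                
                                                                
                                                                
                                                                
                                                                
                                                                
                                                                
                                                                
                                                                
                                                                


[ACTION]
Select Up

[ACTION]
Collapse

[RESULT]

>[ ] app/                                                       
                                                                
                                                                
                                                                
                                                                
                                                                
                                                                
                                                                
                                                                
                                                                
                                                                
                                                                
                                                                
                                                                
                                                                
                                                                
                                                                
                                                                
                                                                
                                                                
                                                                
                                                                
                                                                
                                                                


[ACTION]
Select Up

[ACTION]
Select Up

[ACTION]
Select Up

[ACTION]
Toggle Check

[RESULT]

>[x] app/                                                       
                                                                
                                                                
                                                                
                                                                
                                                                
                                                                
                                                                
                                                                
                                                                
                                                                
                                                                
                                                                
                                                                
                                                                
                                                                
                                                                
                                                                
                                                                
                                                                
                                                                
                                                                
                                                                
                                                                


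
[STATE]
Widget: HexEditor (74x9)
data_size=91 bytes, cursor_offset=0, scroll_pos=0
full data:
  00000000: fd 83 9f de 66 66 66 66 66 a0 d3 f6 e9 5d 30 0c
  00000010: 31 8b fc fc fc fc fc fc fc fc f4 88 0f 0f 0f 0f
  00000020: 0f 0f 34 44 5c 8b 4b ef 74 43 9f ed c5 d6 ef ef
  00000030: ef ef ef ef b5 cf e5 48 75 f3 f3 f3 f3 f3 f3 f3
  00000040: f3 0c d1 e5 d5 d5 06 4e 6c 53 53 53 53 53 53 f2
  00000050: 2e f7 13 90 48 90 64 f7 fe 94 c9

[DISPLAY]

00000000  FD 83 9f de 66 66 66 66  66 a0 d3 f6 e9 5d 30 0c  |....fffff....
00000010  31 8b fc fc fc fc fc fc  fc fc f4 88 0f 0f 0f 0f  |1............
00000020  0f 0f 34 44 5c 8b 4b ef  74 43 9f ed c5 d6 ef ef  |..4D\.K.tC...
00000030  ef ef ef ef b5 cf e5 48  75 f3 f3 f3 f3 f3 f3 f3  |.......Hu....
00000040  f3 0c d1 e5 d5 d5 06 4e  6c 53 53 53 53 53 53 f2  |.......NlSSSS
00000050  2e f7 13 90 48 90 64 f7  fe 94 c9                 |....H.d....  
                                                                          
                                                                          
                                                                          


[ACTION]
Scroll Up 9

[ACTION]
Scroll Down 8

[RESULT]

00000050  2e f7 13 90 48 90 64 f7  fe 94 c9                 |....H.d....  
                                                                          
                                                                          
                                                                          
                                                                          
                                                                          
                                                                          
                                                                          
                                                                          


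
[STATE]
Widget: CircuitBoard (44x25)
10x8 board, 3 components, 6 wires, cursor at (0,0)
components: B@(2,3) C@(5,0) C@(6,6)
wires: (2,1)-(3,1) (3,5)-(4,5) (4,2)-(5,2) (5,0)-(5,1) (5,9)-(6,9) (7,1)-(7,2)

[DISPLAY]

   0 1 2 3 4 5 6 7 8 9                      
0  [.]                                      
                                            
1                                           
                                            
2       ·       B                           
        │                                   
3       ·               ·                   
                        │                   
4           ·           ·                   
            │                               
5   C ─ ·   ·                           ·   
                                        │   
6                           C           ·   
                                            
7       · ─ ·                               
Cursor: (0,0)                               
                                            
                                            
                                            
                                            
                                            
                                            
                                            
                                            


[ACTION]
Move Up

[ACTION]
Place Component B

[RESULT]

   0 1 2 3 4 5 6 7 8 9                      
0  [B]                                      
                                            
1                                           
                                            
2       ·       B                           
        │                                   
3       ·               ·                   
                        │                   
4           ·           ·                   
            │                               
5   C ─ ·   ·                           ·   
                                        │   
6                           C           ·   
                                            
7       · ─ ·                               
Cursor: (0,0)                               
                                            
                                            
                                            
                                            
                                            
                                            
                                            
                                            


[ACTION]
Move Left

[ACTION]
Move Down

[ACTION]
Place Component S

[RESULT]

   0 1 2 3 4 5 6 7 8 9                      
0   B                                       
                                            
1  [S]                                      
                                            
2       ·       B                           
        │                                   
3       ·               ·                   
                        │                   
4           ·           ·                   
            │                               
5   C ─ ·   ·                           ·   
                                        │   
6                           C           ·   
                                            
7       · ─ ·                               
Cursor: (1,0)                               
                                            
                                            
                                            
                                            
                                            
                                            
                                            
                                            


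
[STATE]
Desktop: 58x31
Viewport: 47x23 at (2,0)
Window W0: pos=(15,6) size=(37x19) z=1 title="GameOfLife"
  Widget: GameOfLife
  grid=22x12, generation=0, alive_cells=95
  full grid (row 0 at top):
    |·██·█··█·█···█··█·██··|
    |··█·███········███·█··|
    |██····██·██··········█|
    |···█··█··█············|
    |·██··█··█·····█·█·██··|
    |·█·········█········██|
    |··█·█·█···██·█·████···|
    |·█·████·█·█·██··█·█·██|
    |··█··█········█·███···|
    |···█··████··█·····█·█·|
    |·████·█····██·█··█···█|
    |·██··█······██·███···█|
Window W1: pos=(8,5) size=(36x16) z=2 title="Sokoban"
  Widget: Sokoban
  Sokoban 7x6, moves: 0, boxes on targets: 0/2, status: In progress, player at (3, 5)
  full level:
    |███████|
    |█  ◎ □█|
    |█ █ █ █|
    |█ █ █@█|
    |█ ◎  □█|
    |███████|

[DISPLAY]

                                               
                                               
                                               
                                               
                                               
      ┏━━━━━━━━━━━━━━━━━━━━━━━━━━━━━━━━━━┓     
      ┃ Sokoban                          ┃━━━━━
      ┠──────────────────────────────────┨     
      ┃███████                           ┃─────
      ┃█  ◎ □█                           ┃     
      ┃█ █ █ █                           ┃     
      ┃█ █ █@█                           ┃     
      ┃█ ◎  □█                           ┃     
      ┃███████                           ┃     
      ┃Moves: 0  0/2                     ┃     
      ┃                                  ┃     
      ┃                                  ┃     
      ┃                                  ┃     
      ┃                                  ┃     
      ┃                                  ┃     
      ┗━━━━━━━━━━━━━━━━━━━━━━━━━━━━━━━━━━┛     
             ┃·██··█······██·███···█           
             ┃                                 


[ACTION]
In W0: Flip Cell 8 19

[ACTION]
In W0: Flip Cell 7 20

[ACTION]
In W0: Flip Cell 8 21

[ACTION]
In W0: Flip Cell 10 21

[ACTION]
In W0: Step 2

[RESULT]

                                               
                                               
                                               
                                               
                                               
      ┏━━━━━━━━━━━━━━━━━━━━━━━━━━━━━━━━━━┓     
      ┃ Sokoban                          ┃━━━━━
      ┠──────────────────────────────────┨     
      ┃███████                           ┃─────
      ┃█  ◎ □█                           ┃     
      ┃█ █ █ █                           ┃     
      ┃█ █ █@█                           ┃     
      ┃█ ◎  □█                           ┃     
      ┃███████                           ┃     
      ┃Moves: 0  0/2                     ┃     
      ┃                                  ┃     
      ┃                                  ┃     
      ┃                                  ┃     
      ┃                                  ┃     
      ┃                                  ┃     
      ┗━━━━━━━━━━━━━━━━━━━━━━━━━━━━━━━━━━┛     
             ┃····██·····███···██···           
             ┃                                 


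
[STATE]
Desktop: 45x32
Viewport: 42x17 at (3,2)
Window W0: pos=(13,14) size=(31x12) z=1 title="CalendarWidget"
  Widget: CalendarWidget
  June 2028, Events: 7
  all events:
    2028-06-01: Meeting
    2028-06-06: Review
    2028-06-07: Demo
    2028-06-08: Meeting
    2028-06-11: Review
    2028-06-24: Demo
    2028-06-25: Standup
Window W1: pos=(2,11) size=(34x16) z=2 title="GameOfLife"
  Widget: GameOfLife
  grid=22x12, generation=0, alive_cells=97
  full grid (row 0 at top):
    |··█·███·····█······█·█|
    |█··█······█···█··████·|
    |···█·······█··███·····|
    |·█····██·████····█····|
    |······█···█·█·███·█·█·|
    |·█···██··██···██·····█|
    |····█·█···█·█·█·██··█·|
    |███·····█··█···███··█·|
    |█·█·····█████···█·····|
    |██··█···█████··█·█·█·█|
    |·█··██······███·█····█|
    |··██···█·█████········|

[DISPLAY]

                                          
                                          
                                          
                                          
                                          
                                          
                                          
                                          
                                          
━━━━━━━━━━━━━━━━━━━━━━━━━━━━━━━━┓         
 GameOfLife                     ┃         
────────────────────────────────┨         
Gen: 0                          ┃━━━━━━━┓ 
··█·███·····█······█·█          ┃       ┃ 
█··█······█···█··████·          ┃───────┨ 
···█·······█··███·····          ┃       ┃ 
·█····██·████····█····          ┃       ┃ 


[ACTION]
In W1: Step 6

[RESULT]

                                          
                                          
                                          
                                          
                                          
                                          
                                          
                                          
                                          
━━━━━━━━━━━━━━━━━━━━━━━━━━━━━━━━┓         
 GameOfLife                     ┃         
────────────────────────────────┨         
Gen: 6                          ┃━━━━━━━┓ 
··█████··██·······███·          ┃       ┃ 
··██···███·····█·██···          ┃───────┨ 
·····█·█····█·····█···          ┃       ┃ 
······█····█·██·█·····          ┃       ┃ 


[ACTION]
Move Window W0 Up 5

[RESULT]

                                          
                                          
                                          
                                          
                                          
                                          
                                          
          ┏━━━━━━━━━━━━━━━━━━━━━━━━━━━━━┓ 
          ┃ CalendarWidget              ┃ 
━━━━━━━━━━━━━━━━━━━━━━━━━━━━━━━━┓───────┨ 
 GameOfLife                     ┃       ┃ 
────────────────────────────────┨       ┃ 
Gen: 6                          ┃       ┃ 
··█████··██·······███·          ┃1*     ┃ 
··██···███·····█·██···          ┃       ┃ 
·····█·█····█·····█···          ┃       ┃ 
······█····█·██·█·····          ┃       ┃ 


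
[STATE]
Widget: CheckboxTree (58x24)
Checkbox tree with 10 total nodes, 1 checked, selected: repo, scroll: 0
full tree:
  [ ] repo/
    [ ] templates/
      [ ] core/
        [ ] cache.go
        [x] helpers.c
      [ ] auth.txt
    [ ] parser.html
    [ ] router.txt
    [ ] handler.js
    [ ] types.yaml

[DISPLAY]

>[-] repo/                                                
   [-] templates/                                         
     [-] core/                                            
       [ ] cache.go                                       
       [x] helpers.c                                      
     [ ] auth.txt                                         
   [ ] parser.html                                        
   [ ] router.txt                                         
   [ ] handler.js                                         
   [ ] types.yaml                                         
                                                          
                                                          
                                                          
                                                          
                                                          
                                                          
                                                          
                                                          
                                                          
                                                          
                                                          
                                                          
                                                          
                                                          


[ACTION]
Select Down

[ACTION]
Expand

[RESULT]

 [-] repo/                                                
>  [-] templates/                                         
     [-] core/                                            
       [ ] cache.go                                       
       [x] helpers.c                                      
     [ ] auth.txt                                         
   [ ] parser.html                                        
   [ ] router.txt                                         
   [ ] handler.js                                         
   [ ] types.yaml                                         
                                                          
                                                          
                                                          
                                                          
                                                          
                                                          
                                                          
                                                          
                                                          
                                                          
                                                          
                                                          
                                                          
                                                          


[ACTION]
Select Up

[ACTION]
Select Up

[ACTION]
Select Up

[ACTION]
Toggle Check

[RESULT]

>[x] repo/                                                
   [x] templates/                                         
     [x] core/                                            
       [x] cache.go                                       
       [x] helpers.c                                      
     [x] auth.txt                                         
   [x] parser.html                                        
   [x] router.txt                                         
   [x] handler.js                                         
   [x] types.yaml                                         
                                                          
                                                          
                                                          
                                                          
                                                          
                                                          
                                                          
                                                          
                                                          
                                                          
                                                          
                                                          
                                                          
                                                          


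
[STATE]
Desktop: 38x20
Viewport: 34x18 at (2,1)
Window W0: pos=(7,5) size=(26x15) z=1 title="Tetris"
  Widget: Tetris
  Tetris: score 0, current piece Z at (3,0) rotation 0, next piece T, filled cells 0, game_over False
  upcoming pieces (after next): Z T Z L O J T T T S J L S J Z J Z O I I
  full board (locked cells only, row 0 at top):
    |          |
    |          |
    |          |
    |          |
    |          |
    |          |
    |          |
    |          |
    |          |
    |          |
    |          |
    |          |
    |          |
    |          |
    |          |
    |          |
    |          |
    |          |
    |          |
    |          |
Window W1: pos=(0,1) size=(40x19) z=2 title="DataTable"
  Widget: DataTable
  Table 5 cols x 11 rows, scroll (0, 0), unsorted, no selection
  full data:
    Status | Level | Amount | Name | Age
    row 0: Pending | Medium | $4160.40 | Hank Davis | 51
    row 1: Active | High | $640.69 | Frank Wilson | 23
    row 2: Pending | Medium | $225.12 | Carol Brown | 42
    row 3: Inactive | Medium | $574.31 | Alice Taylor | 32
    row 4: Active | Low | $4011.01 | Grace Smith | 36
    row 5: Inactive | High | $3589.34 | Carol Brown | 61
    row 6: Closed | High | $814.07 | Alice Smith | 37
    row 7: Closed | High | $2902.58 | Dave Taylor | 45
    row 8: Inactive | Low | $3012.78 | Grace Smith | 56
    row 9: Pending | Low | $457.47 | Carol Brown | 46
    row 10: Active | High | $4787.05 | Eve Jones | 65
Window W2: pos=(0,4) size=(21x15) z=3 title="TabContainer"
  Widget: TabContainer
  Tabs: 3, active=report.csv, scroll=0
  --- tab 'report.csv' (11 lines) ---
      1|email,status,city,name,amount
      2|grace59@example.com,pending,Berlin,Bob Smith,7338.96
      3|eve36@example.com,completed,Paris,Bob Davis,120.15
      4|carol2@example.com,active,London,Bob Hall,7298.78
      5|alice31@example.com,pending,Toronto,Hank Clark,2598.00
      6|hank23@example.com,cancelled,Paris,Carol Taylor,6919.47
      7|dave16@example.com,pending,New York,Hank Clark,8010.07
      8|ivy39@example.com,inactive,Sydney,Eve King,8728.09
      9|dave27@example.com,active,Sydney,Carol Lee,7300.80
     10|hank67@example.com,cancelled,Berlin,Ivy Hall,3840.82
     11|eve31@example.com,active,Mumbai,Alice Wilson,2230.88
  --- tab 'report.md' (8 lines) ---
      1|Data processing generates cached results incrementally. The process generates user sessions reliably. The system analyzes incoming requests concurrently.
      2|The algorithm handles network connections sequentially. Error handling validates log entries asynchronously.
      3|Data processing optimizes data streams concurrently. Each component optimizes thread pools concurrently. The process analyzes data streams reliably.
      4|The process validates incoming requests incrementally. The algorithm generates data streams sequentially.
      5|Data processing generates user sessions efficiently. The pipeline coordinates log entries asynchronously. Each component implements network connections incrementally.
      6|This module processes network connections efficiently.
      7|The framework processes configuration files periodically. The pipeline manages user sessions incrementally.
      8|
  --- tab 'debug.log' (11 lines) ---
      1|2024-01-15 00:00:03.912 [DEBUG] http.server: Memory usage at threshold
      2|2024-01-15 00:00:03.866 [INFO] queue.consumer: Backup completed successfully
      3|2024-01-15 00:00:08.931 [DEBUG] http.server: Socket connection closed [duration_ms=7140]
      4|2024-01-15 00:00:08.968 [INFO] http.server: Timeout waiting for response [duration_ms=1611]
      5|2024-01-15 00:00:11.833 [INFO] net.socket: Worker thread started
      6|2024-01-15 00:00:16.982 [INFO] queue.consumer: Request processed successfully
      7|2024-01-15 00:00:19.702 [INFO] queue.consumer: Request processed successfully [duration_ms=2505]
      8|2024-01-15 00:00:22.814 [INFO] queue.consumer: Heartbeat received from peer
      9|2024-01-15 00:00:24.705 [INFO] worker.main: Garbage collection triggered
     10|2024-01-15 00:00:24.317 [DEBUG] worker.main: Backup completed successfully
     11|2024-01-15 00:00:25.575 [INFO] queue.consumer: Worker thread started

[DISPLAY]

━━━━━━━━━━━━━━━━━━━━━━━━━━━━━━━━━━
DataTable                         
──────────────────────────────────
━━━━━━━━━━━━━━━━━━┓nt  │Name      
TabContainer      ┃────┼──────────
──────────────────┨0.40│Hank Davis
report.csv]│ repor┃.69 │Frank Wils
──────────────────┃.12 │Carol Brow
mail,status,city,n┃.31 │Alice Tayl
race59@example.com┃1.01│Grace Smit
ve36@example.com,c┃9.34│Carol Brow
arol2@example.com,┃.07 │Alice Smit
lice31@example.com┃2.58│Dave Taylo
ank23@example.com,┃2.78│Grace Smit
ave16@example.com,┃.47 │Carol Brow
vy39@example.com,i┃7.05│Eve Jones 
ave27@example.com,┃               
━━━━━━━━━━━━━━━━━━┛               


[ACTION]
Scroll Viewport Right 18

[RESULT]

━━━━━━━━━━━━━━━━━━━━━━━━━━━━━━━━━━
taTable                           
──────────────────────────────────
━━━━━━━━━━━━━━━━┓nt  │Name        
bContainer      ┃────┼────────────
────────────────┨0.40│Hank Davis  
port.csv]│ repor┃.69 │Frank Wilson
────────────────┃.12 │Carol Brown 
il,status,city,n┃.31 │Alice Taylor
ce59@example.com┃1.01│Grace Smith 
36@example.com,c┃9.34│Carol Brown 
ol2@example.com,┃.07 │Alice Smith 
ce31@example.com┃2.58│Dave Taylor 
k23@example.com,┃2.78│Grace Smith 
e16@example.com,┃.47 │Carol Brown 
39@example.com,i┃7.05│Eve Jones   
e27@example.com,┃                 
━━━━━━━━━━━━━━━━┛                 


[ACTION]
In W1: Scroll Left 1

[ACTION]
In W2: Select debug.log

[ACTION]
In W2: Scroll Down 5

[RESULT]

━━━━━━━━━━━━━━━━━━━━━━━━━━━━━━━━━━
taTable                           
──────────────────────────────────
━━━━━━━━━━━━━━━━┓nt  │Name        
bContainer      ┃────┼────────────
────────────────┨0.40│Hank Davis  
port.csv │ repor┃.69 │Frank Wilson
────────────────┃.12 │Carol Brown 
4-01-15 00:00:16┃.31 │Alice Taylor
4-01-15 00:00:19┃1.01│Grace Smith 
4-01-15 00:00:22┃9.34│Carol Brown 
4-01-15 00:00:24┃.07 │Alice Smith 
4-01-15 00:00:24┃2.58│Dave Taylor 
4-01-15 00:00:25┃2.78│Grace Smith 
                ┃.47 │Carol Brown 
                ┃7.05│Eve Jones   
                ┃                 
━━━━━━━━━━━━━━━━┛                 


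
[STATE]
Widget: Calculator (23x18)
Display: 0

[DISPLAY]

                      0
┌───┬───┬───┬───┐      
│ 7 │ 8 │ 9 │ ÷ │      
├───┼───┼───┼───┤      
│ 4 │ 5 │ 6 │ × │      
├───┼───┼───┼───┤      
│ 1 │ 2 │ 3 │ - │      
├───┼───┼───┼───┤      
│ 0 │ . │ = │ + │      
├───┼───┼───┼───┤      
│ C │ MC│ MR│ M+│      
└───┴───┴───┴───┘      
                       
                       
                       
                       
                       
                       


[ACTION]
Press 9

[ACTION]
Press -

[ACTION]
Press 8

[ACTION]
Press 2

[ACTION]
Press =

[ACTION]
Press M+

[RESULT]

                    -73
┌───┬───┬───┬───┐      
│ 7 │ 8 │ 9 │ ÷ │      
├───┼───┼───┼───┤      
│ 4 │ 5 │ 6 │ × │      
├───┼───┼───┼───┤      
│ 1 │ 2 │ 3 │ - │      
├───┼───┼───┼───┤      
│ 0 │ . │ = │ + │      
├───┼───┼───┼───┤      
│ C │ MC│ MR│ M+│      
└───┴───┴───┴───┘      
                       
                       
                       
                       
                       
                       
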